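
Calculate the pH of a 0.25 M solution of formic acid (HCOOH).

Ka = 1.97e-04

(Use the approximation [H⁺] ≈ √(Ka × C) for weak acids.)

[H⁺] = √(Ka × C) = √(1.97e-04 × 0.25) = 7.0178e-03. pH = -log(7.0178e-03)

pH = 2.15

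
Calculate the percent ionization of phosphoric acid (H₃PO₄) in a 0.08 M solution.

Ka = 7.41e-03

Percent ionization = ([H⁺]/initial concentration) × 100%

Using Ka equilibrium: x² + Ka×x - Ka×C = 0. Solving: [H⁺] = 2.0923e-02. Percent = (2.0923e-02/0.08) × 100

Percent ionization = 26.2%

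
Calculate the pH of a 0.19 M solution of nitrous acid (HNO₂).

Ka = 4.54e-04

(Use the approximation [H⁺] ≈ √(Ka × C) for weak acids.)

[H⁺] = √(Ka × C) = √(4.54e-04 × 0.19) = 9.2876e-03. pH = -log(9.2876e-03)

pH = 2.03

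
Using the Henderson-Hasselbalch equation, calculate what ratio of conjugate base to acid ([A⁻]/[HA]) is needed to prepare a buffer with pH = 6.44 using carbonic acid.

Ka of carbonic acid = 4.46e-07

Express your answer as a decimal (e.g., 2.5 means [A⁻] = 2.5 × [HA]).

pKa = -log(4.46e-07) = 6.3507. pH = pKa + log([A⁻]/[HA]), so log([A⁻]/[HA]) = pH − pKa = 6.44 − 6.3507 = 0.0893. [A⁻]/[HA] = 10^(0.0893) = 1.23

[A⁻]/[HA] = 1.23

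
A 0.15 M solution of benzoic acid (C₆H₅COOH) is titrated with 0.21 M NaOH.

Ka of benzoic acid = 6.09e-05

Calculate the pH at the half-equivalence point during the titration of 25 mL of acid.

At half-equivalence [HA] = [A⁻], so Henderson-Hasselbalch gives pH = pKa = -log(6.09e-05) = 4.22.

pH = pKa = 4.22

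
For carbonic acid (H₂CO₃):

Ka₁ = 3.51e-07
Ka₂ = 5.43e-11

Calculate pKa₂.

pKa₂ = -log(Ka₂) = -log(5.43e-11) = 10.27.

pK_{a2} = 10.27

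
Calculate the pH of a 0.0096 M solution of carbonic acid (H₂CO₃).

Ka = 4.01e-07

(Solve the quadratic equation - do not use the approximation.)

x² + Ka×x - Ka×C = 0. Using quadratic formula: [H⁺] = 6.1845e-05

pH = 4.21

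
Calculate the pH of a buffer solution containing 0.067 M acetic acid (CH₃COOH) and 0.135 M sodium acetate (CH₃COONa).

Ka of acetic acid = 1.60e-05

pKa = -log(1.60e-05) = 4.80. pH = pKa + log([A⁻]/[HA]) = 4.80 + log(0.135/0.067)

pH = 5.10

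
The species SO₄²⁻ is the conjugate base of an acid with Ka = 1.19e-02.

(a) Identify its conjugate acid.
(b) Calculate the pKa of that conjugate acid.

(a) The conjugate acid is formed by adding one H⁺ to SO₄²⁻, giving HSO₄⁻. (b) pKa = -log(Ka) = -log(1.19e-02) = 1.92.

Conjugate acid: HSO₄⁻; pK_a = 1.92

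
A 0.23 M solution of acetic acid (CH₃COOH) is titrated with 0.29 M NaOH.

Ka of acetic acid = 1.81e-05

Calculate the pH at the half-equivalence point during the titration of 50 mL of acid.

At half-equivalence [HA] = [A⁻], so Henderson-Hasselbalch gives pH = pKa = -log(1.81e-05) = 4.74.

pH = pKa = 4.74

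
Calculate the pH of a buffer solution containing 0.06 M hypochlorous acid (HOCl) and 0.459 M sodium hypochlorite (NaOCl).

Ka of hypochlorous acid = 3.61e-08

pKa = -log(3.61e-08) = 7.44. pH = pKa + log([A⁻]/[HA]) = 7.44 + log(0.459/0.06)

pH = 8.33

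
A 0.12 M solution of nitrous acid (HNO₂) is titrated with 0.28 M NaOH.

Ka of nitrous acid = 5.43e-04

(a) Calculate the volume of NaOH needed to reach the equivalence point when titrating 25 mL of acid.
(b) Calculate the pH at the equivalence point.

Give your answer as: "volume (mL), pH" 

moles acid = 0.12 × 25/1000 = 0.003 mol; V_base = moles/0.28 × 1000 = 10.7 mL. At equivalence only the conjugate base is present: [A⁻] = 0.003/0.036 = 8.4000e-02 M. Kb = Kw/Ka = 1.84e-11; [OH⁻] = √(Kb × [A⁻]) = 1.2438e-06; pOH = 5.91; pH = 14 - pOH = 8.09.

V = 10.7 mL, pH = 8.09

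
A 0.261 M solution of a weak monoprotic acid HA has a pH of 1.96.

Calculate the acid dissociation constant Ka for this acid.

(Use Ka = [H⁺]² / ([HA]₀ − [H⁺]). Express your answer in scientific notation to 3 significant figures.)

[H⁺] = 10^(−pH) = 10^(−1.96) = 1.096e-02 M. For HA ⇌ H⁺ + A⁻, Ka = [H⁺][A⁻]/[HA] = [H⁺]² / ([HA]₀ − [H⁺]) = (1.096e-02)² / (0.261 − 1.096e-02) = 4.81e-04.

K_a = 4.81e-04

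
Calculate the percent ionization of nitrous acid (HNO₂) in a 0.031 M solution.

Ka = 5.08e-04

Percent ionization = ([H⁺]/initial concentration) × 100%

Using Ka equilibrium: x² + Ka×x - Ka×C = 0. Solving: [H⁺] = 3.7225e-03. Percent = (3.7225e-03/0.031) × 100

Percent ionization = 12%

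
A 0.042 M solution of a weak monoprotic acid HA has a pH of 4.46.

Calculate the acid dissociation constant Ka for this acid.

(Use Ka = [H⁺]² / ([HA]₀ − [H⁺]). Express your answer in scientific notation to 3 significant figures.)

[H⁺] = 10^(−pH) = 10^(−4.46) = 3.467e-05 M. For HA ⇌ H⁺ + A⁻, Ka = [H⁺][A⁻]/[HA] = [H⁺]² / ([HA]₀ − [H⁺]) = (3.467e-05)² / (0.042 − 3.467e-05) = 2.86e-08.

K_a = 2.86e-08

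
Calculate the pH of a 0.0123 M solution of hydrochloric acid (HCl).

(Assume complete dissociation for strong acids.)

[H⁺] = 0.0123 M for strong acid. pH = -log[H⁺] = -log(0.0123)

pH = 1.91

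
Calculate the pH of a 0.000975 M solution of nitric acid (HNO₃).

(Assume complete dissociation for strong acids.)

[H⁺] = 0.000975 M for strong acid. pH = -log[H⁺] = -log(0.000975)

pH = 3.01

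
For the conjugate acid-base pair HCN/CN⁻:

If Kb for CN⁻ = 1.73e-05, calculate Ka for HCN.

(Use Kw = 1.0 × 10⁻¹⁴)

For a conjugate pair Ka × Kb = Kw, so Ka = Kw/Kb = 1.0 × 10⁻¹⁴ / 1.73e-05 = 5.78e-10.

K_a = 5.78e-10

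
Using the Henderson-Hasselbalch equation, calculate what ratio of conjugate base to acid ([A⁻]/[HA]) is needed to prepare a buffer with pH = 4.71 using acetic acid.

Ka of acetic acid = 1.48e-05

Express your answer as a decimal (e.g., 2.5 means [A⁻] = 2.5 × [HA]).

pKa = -log(1.48e-05) = 4.8297. pH = pKa + log([A⁻]/[HA]), so log([A⁻]/[HA]) = pH − pKa = 4.71 − 4.8297 = -0.1197. [A⁻]/[HA] = 10^(-0.1197) = 0.759

[A⁻]/[HA] = 0.759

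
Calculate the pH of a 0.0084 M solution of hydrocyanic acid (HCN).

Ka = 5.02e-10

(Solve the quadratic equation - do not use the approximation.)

x² + Ka×x - Ka×C = 0. Using quadratic formula: [H⁺] = 2.0532e-06

pH = 5.69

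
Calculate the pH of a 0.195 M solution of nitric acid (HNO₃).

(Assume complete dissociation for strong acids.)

[H⁺] = 0.195 M for strong acid. pH = -log[H⁺] = -log(0.195)

pH = 0.71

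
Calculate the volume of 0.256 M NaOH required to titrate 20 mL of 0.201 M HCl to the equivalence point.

At equivalence: moles acid = moles base. moles HCl = 0.201 × 20/1000 = 0.00402 mol. V_base = moles / 0.256 × 1000 = 15.7 mL.

V_{base} = 15.7 mL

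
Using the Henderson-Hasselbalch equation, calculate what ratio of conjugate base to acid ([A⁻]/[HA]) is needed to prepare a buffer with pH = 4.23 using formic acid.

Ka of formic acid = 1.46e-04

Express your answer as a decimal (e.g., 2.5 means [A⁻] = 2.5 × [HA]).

pKa = -log(1.46e-04) = 3.8356. pH = pKa + log([A⁻]/[HA]), so log([A⁻]/[HA]) = pH − pKa = 4.23 − 3.8356 = 0.3944. [A⁻]/[HA] = 10^(0.3944) = 2.48

[A⁻]/[HA] = 2.48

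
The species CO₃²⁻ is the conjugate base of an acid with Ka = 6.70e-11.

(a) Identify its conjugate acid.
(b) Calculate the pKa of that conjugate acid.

(a) The conjugate acid is formed by adding one H⁺ to CO₃²⁻, giving HCO₃⁻. (b) pKa = -log(Ka) = -log(6.70e-11) = 10.17.

Conjugate acid: HCO₃⁻; pK_a = 10.17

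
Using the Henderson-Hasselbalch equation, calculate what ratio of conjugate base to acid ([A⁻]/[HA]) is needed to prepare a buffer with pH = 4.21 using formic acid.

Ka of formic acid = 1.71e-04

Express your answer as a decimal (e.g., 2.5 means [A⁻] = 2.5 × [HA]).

pKa = -log(1.71e-04) = 3.7670. pH = pKa + log([A⁻]/[HA]), so log([A⁻]/[HA]) = pH − pKa = 4.21 − 3.7670 = 0.4430. [A⁻]/[HA] = 10^(0.4430) = 2.77

[A⁻]/[HA] = 2.77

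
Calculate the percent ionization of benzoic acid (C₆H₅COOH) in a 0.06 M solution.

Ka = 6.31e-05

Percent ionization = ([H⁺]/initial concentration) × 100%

Using Ka equilibrium: x² + Ka×x - Ka×C = 0. Solving: [H⁺] = 1.9145e-03. Percent = (1.9145e-03/0.06) × 100

Percent ionization = 3.19%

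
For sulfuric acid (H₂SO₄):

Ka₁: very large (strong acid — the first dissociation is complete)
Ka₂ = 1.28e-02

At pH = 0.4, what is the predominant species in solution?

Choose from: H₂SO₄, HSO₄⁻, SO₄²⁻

The first dissociation is complete, so H₂SO₄ itself is never the predominant species in water; pKa₂ = -log(1.28e-02) = 1.89. For a polyprotic acid the predominant species crosses at each pKa: below pKa_n the protonated form dominates, above it the deprotonated form does. At pH = 0.4, the predominant species is HSO₄⁻.

HSO₄⁻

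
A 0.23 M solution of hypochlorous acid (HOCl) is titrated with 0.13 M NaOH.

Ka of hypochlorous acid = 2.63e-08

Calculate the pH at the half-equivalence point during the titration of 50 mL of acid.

At half-equivalence [HA] = [A⁻], so Henderson-Hasselbalch gives pH = pKa = -log(2.63e-08) = 7.58.

pH = pKa = 7.58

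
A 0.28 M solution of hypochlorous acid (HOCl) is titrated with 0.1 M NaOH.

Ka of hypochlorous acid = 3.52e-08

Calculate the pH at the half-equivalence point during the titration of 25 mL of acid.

At half-equivalence [HA] = [A⁻], so Henderson-Hasselbalch gives pH = pKa = -log(3.52e-08) = 7.45.

pH = pKa = 7.45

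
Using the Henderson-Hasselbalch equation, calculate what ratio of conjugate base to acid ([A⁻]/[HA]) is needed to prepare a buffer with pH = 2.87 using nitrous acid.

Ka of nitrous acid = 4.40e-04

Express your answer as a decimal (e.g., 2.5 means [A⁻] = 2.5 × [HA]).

pKa = -log(4.40e-04) = 3.3565. pH = pKa + log([A⁻]/[HA]), so log([A⁻]/[HA]) = pH − pKa = 2.87 − 3.3565 = -0.4865. [A⁻]/[HA] = 10^(-0.4865) = 0.326

[A⁻]/[HA] = 0.326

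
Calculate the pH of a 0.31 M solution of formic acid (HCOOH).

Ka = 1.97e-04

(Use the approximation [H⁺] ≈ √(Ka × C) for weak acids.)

[H⁺] = √(Ka × C) = √(1.97e-04 × 0.31) = 7.8147e-03. pH = -log(7.8147e-03)

pH = 2.11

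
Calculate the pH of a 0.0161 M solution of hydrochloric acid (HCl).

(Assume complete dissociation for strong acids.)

[H⁺] = 0.0161 M for strong acid. pH = -log[H⁺] = -log(0.0161)

pH = 1.79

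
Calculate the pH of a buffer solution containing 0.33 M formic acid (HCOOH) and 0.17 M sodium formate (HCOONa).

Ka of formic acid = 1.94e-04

pKa = -log(1.94e-04) = 3.71. pH = pKa + log([A⁻]/[HA]) = 3.71 + log(0.17/0.33)

pH = 3.42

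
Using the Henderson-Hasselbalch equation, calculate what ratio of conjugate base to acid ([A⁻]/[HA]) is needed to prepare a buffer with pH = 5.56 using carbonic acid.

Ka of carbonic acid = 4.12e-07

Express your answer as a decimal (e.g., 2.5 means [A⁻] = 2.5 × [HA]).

pKa = -log(4.12e-07) = 6.3851. pH = pKa + log([A⁻]/[HA]), so log([A⁻]/[HA]) = pH − pKa = 5.56 − 6.3851 = -0.8251. [A⁻]/[HA] = 10^(-0.8251) = 0.150

[A⁻]/[HA] = 0.150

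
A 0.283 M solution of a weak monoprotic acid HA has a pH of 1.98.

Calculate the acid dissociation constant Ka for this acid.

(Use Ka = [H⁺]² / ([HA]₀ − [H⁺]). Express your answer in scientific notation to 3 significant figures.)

[H⁺] = 10^(−pH) = 10^(−1.98) = 1.047e-02 M. For HA ⇌ H⁺ + A⁻, Ka = [H⁺][A⁻]/[HA] = [H⁺]² / ([HA]₀ − [H⁺]) = (1.047e-02)² / (0.283 − 1.047e-02) = 4.02e-04.

K_a = 4.02e-04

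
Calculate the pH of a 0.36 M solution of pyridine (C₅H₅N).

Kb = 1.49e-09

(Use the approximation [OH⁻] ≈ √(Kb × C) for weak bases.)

[OH⁻] = √(Kb × C) = √(1.49e-09 × 0.36) = 2.3160e-05. pOH = 4.64, pH = 14 - pOH

pH = 9.36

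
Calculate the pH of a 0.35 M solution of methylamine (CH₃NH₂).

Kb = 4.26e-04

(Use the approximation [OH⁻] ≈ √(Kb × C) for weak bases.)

[OH⁻] = √(Kb × C) = √(4.26e-04 × 0.35) = 1.2211e-02. pOH = 1.91, pH = 14 - pOH

pH = 12.09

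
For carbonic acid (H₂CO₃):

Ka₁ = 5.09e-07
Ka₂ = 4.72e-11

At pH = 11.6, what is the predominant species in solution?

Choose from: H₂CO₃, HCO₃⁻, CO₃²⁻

pKa₁ = 6.29, pKa₂ = 10.33. For a polyprotic acid the predominant species crosses at each pKa: below pKa_n the protonated form dominates, above it the deprotonated form does. At pH = 11.6, the predominant species is CO₃²⁻.

CO₃²⁻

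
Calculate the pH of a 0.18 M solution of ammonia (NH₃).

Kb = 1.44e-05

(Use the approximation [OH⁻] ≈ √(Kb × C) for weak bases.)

[OH⁻] = √(Kb × C) = √(1.44e-05 × 0.18) = 1.6100e-03. pOH = 2.79, pH = 14 - pOH

pH = 11.21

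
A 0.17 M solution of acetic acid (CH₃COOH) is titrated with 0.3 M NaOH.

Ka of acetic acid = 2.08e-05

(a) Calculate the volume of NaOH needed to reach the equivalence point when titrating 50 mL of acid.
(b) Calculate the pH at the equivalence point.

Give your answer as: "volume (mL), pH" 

moles acid = 0.17 × 50/1000 = 0.0085 mol; V_base = moles/0.3 × 1000 = 28.3 mL. At equivalence only the conjugate base is present: [A⁻] = 0.0085/0.078 = 1.0851e-01 M. Kb = Kw/Ka = 4.81e-10; [OH⁻] = √(Kb × [A⁻]) = 7.2228e-06; pOH = 5.14; pH = 14 - pOH = 8.86.

V = 28.3 mL, pH = 8.86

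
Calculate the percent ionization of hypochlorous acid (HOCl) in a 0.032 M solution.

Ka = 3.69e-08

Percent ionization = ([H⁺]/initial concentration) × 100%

Using Ka equilibrium: x² + Ka×x - Ka×C = 0. Solving: [H⁺] = 3.4344e-05. Percent = (3.4344e-05/0.032) × 100

Percent ionization = 0.107%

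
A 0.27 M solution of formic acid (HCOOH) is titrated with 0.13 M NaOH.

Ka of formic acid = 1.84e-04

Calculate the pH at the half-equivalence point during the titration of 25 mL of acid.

At half-equivalence [HA] = [A⁻], so Henderson-Hasselbalch gives pH = pKa = -log(1.84e-04) = 3.74.

pH = pKa = 3.74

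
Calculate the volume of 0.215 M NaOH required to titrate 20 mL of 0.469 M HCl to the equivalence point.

At equivalence: moles acid = moles base. moles HCl = 0.469 × 20/1000 = 0.00938 mol. V_base = moles / 0.215 × 1000 = 43.6 mL.

V_{base} = 43.6 mL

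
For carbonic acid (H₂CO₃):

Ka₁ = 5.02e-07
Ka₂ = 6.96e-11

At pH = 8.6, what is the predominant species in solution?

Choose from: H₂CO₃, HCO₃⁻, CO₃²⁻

pKa₁ = 6.30, pKa₂ = 10.16. For a polyprotic acid the predominant species crosses at each pKa: below pKa_n the protonated form dominates, above it the deprotonated form does. At pH = 8.6, the predominant species is HCO₃⁻.

HCO₃⁻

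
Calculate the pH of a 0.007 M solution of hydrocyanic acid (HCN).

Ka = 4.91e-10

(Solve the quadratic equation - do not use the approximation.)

x² + Ka×x - Ka×C = 0. Using quadratic formula: [H⁺] = 1.8537e-06

pH = 5.73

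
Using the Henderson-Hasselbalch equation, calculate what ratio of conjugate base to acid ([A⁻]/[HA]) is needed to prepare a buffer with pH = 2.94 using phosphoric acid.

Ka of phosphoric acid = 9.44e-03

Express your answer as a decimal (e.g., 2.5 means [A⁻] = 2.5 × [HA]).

pKa = -log(9.44e-03) = 2.0250. pH = pKa + log([A⁻]/[HA]), so log([A⁻]/[HA]) = pH − pKa = 2.94 − 2.0250 = 0.9150. [A⁻]/[HA] = 10^(0.9150) = 8.22

[A⁻]/[HA] = 8.22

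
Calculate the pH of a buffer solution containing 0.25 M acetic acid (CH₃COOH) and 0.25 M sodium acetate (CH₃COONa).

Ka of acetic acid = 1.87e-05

pKa = -log(1.87e-05) = 4.73. pH = pKa + log([A⁻]/[HA]) = 4.73 + log(0.25/0.25)

pH = 4.73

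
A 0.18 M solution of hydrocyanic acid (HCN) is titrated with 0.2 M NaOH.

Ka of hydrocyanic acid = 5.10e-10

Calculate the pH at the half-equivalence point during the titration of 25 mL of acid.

At half-equivalence [HA] = [A⁻], so Henderson-Hasselbalch gives pH = pKa = -log(5.10e-10) = 9.29.

pH = pKa = 9.29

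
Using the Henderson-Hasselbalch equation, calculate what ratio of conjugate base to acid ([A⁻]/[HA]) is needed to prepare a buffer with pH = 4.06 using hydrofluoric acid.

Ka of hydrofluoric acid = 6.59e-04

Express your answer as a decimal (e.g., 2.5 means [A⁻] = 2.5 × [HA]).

pKa = -log(6.59e-04) = 3.1811. pH = pKa + log([A⁻]/[HA]), so log([A⁻]/[HA]) = pH − pKa = 4.06 − 3.1811 = 0.8789. [A⁻]/[HA] = 10^(0.8789) = 7.57

[A⁻]/[HA] = 7.57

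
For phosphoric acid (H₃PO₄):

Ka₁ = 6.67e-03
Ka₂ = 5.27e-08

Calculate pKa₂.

pKa₂ = -log(Ka₂) = -log(5.27e-08) = 7.28.

pK_{a2} = 7.28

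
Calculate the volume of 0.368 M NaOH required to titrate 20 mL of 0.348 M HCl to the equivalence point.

At equivalence: moles acid = moles base. moles HCl = 0.348 × 20/1000 = 0.00696 mol. V_base = moles / 0.368 × 1000 = 18.9 mL.

V_{base} = 18.9 mL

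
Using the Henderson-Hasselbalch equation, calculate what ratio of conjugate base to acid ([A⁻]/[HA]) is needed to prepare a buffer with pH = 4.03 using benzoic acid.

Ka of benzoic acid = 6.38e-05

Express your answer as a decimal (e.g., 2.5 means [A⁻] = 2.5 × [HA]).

pKa = -log(6.38e-05) = 4.1952. pH = pKa + log([A⁻]/[HA]), so log([A⁻]/[HA]) = pH − pKa = 4.03 − 4.1952 = -0.1652. [A⁻]/[HA] = 10^(-0.1652) = 0.684

[A⁻]/[HA] = 0.684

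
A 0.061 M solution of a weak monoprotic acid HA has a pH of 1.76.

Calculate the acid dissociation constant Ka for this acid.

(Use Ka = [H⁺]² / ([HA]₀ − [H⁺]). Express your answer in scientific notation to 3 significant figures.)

[H⁺] = 10^(−pH) = 10^(−1.76) = 1.738e-02 M. For HA ⇌ H⁺ + A⁻, Ka = [H⁺][A⁻]/[HA] = [H⁺]² / ([HA]₀ − [H⁺]) = (1.738e-02)² / (0.061 − 1.738e-02) = 6.92e-03.

K_a = 6.92e-03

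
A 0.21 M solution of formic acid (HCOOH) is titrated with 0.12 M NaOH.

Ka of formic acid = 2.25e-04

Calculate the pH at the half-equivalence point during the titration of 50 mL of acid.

At half-equivalence [HA] = [A⁻], so Henderson-Hasselbalch gives pH = pKa = -log(2.25e-04) = 3.65.

pH = pKa = 3.65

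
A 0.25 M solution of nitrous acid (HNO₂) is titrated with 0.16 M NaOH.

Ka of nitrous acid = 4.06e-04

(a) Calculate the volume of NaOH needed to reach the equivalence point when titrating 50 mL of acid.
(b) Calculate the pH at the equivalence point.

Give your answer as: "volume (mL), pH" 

moles acid = 0.25 × 50/1000 = 0.0125 mol; V_base = moles/0.16 × 1000 = 78.1 mL. At equivalence only the conjugate base is present: [A⁻] = 0.0125/0.128 = 9.7561e-02 M. Kb = Kw/Ka = 2.46e-11; [OH⁻] = √(Kb × [A⁻]) = 1.5502e-06; pOH = 5.81; pH = 14 - pOH = 8.19.

V = 78.1 mL, pH = 8.19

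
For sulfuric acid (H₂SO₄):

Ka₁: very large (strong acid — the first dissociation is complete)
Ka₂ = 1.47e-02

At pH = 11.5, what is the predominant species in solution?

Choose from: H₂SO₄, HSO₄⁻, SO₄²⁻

The first dissociation is complete, so H₂SO₄ itself is never the predominant species in water; pKa₂ = -log(1.47e-02) = 1.83. For a polyprotic acid the predominant species crosses at each pKa: below pKa_n the protonated form dominates, above it the deprotonated form does. At pH = 11.5, the predominant species is SO₄²⁻.

SO₄²⁻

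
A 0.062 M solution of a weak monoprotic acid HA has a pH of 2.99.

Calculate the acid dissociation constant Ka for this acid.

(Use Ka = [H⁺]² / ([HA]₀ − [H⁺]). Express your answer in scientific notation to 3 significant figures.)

[H⁺] = 10^(−pH) = 10^(−2.99) = 1.023e-03 M. For HA ⇌ H⁺ + A⁻, Ka = [H⁺][A⁻]/[HA] = [H⁺]² / ([HA]₀ − [H⁺]) = (1.023e-03)² / (0.062 − 1.023e-03) = 1.72e-05.

K_a = 1.72e-05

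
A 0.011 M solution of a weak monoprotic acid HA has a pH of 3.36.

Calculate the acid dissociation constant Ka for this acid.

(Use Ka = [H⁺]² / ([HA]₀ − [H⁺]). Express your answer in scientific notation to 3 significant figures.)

[H⁺] = 10^(−pH) = 10^(−3.36) = 4.365e-04 M. For HA ⇌ H⁺ + A⁻, Ka = [H⁺][A⁻]/[HA] = [H⁺]² / ([HA]₀ − [H⁺]) = (4.365e-04)² / (0.011 − 4.365e-04) = 1.80e-05.

K_a = 1.80e-05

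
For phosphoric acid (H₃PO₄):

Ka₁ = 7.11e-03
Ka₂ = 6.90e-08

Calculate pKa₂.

pKa₂ = -log(Ka₂) = -log(6.90e-08) = 7.16.

pK_{a2} = 7.16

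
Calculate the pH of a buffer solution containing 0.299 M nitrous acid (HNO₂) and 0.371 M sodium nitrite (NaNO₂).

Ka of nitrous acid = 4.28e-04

pKa = -log(4.28e-04) = 3.37. pH = pKa + log([A⁻]/[HA]) = 3.37 + log(0.371/0.299)

pH = 3.46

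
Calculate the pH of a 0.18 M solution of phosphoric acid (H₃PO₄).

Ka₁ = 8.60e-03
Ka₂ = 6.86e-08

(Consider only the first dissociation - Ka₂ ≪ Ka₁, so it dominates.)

First dissociation dominates. From Ka₁ = [H⁺][HA⁻]/[H₂A], x² + Ka₁·x − Ka₁·C = 0 with C = 0.18 M and Ka₁ = 8.60e-03. Solving: [H⁺] = (−Ka₁ + √(Ka₁² + 4·Ka₁·C)) / 2 = 3.5279e-02 M. pH = -log(3.5279e-02) = 1.45.

pH = 1.45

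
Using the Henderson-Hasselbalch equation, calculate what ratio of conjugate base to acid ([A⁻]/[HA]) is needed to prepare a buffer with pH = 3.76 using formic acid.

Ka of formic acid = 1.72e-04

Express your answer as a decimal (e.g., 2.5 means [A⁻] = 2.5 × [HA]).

pKa = -log(1.72e-04) = 3.7645. pH = pKa + log([A⁻]/[HA]), so log([A⁻]/[HA]) = pH − pKa = 3.76 − 3.7645 = -0.0045. [A⁻]/[HA] = 10^(-0.0045) = 0.990

[A⁻]/[HA] = 0.990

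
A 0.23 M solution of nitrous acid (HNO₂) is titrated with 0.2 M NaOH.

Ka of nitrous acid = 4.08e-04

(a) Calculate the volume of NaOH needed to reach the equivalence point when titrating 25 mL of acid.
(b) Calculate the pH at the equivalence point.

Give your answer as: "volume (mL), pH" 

moles acid = 0.23 × 25/1000 = 0.00575 mol; V_base = moles/0.2 × 1000 = 28.7 mL. At equivalence only the conjugate base is present: [A⁻] = 0.00575/0.054 = 1.0698e-01 M. Kb = Kw/Ka = 2.45e-11; [OH⁻] = √(Kb × [A⁻]) = 1.6193e-06; pOH = 5.79; pH = 14 - pOH = 8.21.

V = 28.7 mL, pH = 8.21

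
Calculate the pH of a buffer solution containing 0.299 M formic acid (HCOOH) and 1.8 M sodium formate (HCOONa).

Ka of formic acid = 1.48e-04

pKa = -log(1.48e-04) = 3.83. pH = pKa + log([A⁻]/[HA]) = 3.83 + log(1.8/0.299)

pH = 4.61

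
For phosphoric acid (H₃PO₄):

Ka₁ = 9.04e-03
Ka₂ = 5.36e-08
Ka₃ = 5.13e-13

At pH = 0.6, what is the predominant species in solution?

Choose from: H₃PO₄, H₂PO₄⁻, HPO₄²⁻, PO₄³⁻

pKa₁ = 2.04, pKa₂ = 7.27, pKa₃ = 12.29. For a polyprotic acid the predominant species crosses at each pKa: below pKa_n the protonated form dominates, above it the deprotonated form does. At pH = 0.6, the predominant species is H₃PO₄.

H₃PO₄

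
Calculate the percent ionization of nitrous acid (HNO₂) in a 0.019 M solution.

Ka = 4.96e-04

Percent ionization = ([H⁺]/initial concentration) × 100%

Using Ka equilibrium: x² + Ka×x - Ka×C = 0. Solving: [H⁺] = 2.8319e-03. Percent = (2.8319e-03/0.019) × 100

Percent ionization = 14.9%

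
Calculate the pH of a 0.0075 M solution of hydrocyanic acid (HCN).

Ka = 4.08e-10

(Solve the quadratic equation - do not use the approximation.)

x² + Ka×x - Ka×C = 0. Using quadratic formula: [H⁺] = 1.7491e-06

pH = 5.76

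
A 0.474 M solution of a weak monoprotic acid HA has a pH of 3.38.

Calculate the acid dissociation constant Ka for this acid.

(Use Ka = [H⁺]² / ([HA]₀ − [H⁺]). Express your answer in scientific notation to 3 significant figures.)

[H⁺] = 10^(−pH) = 10^(−3.38) = 4.169e-04 M. For HA ⇌ H⁺ + A⁻, Ka = [H⁺][A⁻]/[HA] = [H⁺]² / ([HA]₀ − [H⁺]) = (4.169e-04)² / (0.474 − 4.169e-04) = 3.67e-07.

K_a = 3.67e-07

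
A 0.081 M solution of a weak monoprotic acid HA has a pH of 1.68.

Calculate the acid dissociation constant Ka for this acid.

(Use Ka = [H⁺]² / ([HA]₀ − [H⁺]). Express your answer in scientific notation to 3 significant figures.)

[H⁺] = 10^(−pH) = 10^(−1.68) = 2.089e-02 M. For HA ⇌ H⁺ + A⁻, Ka = [H⁺][A⁻]/[HA] = [H⁺]² / ([HA]₀ − [H⁺]) = (2.089e-02)² / (0.081 − 2.089e-02) = 7.26e-03.

K_a = 7.26e-03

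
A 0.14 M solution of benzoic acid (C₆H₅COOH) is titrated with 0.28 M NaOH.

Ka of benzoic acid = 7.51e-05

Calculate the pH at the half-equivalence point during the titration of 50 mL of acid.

At half-equivalence [HA] = [A⁻], so Henderson-Hasselbalch gives pH = pKa = -log(7.51e-05) = 4.12.

pH = pKa = 4.12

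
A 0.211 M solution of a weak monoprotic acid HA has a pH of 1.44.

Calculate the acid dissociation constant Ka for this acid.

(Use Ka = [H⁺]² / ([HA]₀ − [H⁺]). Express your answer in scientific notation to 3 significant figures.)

[H⁺] = 10^(−pH) = 10^(−1.44) = 3.631e-02 M. For HA ⇌ H⁺ + A⁻, Ka = [H⁺][A⁻]/[HA] = [H⁺]² / ([HA]₀ − [H⁺]) = (3.631e-02)² / (0.211 − 3.631e-02) = 7.55e-03.

K_a = 7.55e-03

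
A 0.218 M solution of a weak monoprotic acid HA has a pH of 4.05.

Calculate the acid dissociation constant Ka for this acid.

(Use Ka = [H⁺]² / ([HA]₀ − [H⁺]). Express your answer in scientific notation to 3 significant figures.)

[H⁺] = 10^(−pH) = 10^(−4.05) = 8.913e-05 M. For HA ⇌ H⁺ + A⁻, Ka = [H⁺][A⁻]/[HA] = [H⁺]² / ([HA]₀ − [H⁺]) = (8.913e-05)² / (0.218 − 8.913e-05) = 3.65e-08.

K_a = 3.65e-08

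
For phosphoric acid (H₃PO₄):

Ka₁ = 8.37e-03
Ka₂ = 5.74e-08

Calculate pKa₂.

pKa₂ = -log(Ka₂) = -log(5.74e-08) = 7.24.

pK_{a2} = 7.24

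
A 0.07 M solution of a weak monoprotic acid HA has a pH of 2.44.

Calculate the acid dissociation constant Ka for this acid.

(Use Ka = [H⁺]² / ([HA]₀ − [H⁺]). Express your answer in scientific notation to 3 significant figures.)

[H⁺] = 10^(−pH) = 10^(−2.44) = 3.631e-03 M. For HA ⇌ H⁺ + A⁻, Ka = [H⁺][A⁻]/[HA] = [H⁺]² / ([HA]₀ − [H⁺]) = (3.631e-03)² / (0.07 − 3.631e-03) = 1.99e-04.

K_a = 1.99e-04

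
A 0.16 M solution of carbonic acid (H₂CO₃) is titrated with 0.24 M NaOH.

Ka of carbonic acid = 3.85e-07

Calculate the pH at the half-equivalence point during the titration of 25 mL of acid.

At half-equivalence [HA] = [A⁻], so Henderson-Hasselbalch gives pH = pKa = -log(3.85e-07) = 6.41.

pH = pKa = 6.41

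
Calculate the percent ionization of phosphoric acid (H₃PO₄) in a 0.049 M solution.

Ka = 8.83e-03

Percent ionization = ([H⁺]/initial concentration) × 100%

Using Ka equilibrium: x² + Ka×x - Ka×C = 0. Solving: [H⁺] = 1.6849e-02. Percent = (1.6849e-02/0.049) × 100

Percent ionization = 34.4%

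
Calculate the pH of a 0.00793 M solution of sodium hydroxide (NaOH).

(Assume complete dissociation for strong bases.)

[OH⁻] = 0.00793 M for strong base. pOH = -log[OH⁻] = 2.10, pH = 14 - pOH

pH = 11.90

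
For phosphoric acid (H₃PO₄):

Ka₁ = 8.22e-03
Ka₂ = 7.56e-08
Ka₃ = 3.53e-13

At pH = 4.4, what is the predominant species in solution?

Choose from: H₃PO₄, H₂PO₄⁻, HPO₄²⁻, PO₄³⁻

pKa₁ = 2.09, pKa₂ = 7.12, pKa₃ = 12.45. For a polyprotic acid the predominant species crosses at each pKa: below pKa_n the protonated form dominates, above it the deprotonated form does. At pH = 4.4, the predominant species is H₂PO₄⁻.

H₂PO₄⁻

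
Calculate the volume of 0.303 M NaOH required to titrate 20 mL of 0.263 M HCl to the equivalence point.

At equivalence: moles acid = moles base. moles HCl = 0.263 × 20/1000 = 0.00526 mol. V_base = moles / 0.303 × 1000 = 17.4 mL.

V_{base} = 17.4 mL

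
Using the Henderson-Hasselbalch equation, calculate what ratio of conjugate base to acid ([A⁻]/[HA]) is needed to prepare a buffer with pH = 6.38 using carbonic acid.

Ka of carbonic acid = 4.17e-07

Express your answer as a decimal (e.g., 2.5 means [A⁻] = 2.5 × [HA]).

pKa = -log(4.17e-07) = 6.3799. pH = pKa + log([A⁻]/[HA]), so log([A⁻]/[HA]) = pH − pKa = 6.38 − 6.3799 = 0.0001. [A⁻]/[HA] = 10^(0.0001) = 1.00

[A⁻]/[HA] = 1.00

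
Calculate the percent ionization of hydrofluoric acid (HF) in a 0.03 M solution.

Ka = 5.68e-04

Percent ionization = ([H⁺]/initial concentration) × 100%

Using Ka equilibrium: x² + Ka×x - Ka×C = 0. Solving: [H⁺] = 3.8537e-03. Percent = (3.8537e-03/0.03) × 100

Percent ionization = 12.8%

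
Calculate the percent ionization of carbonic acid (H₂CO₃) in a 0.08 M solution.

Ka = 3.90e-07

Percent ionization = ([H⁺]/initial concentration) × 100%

Using Ka equilibrium: x² + Ka×x - Ka×C = 0. Solving: [H⁺] = 1.7644e-04. Percent = (1.7644e-04/0.08) × 100

Percent ionization = 0.221%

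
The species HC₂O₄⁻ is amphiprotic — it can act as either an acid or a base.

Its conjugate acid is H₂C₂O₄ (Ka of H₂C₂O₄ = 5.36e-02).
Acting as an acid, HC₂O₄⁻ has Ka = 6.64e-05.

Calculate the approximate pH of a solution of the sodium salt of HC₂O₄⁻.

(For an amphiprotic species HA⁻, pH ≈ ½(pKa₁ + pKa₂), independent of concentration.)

pKa₁ = -log(5.36e-02) = 1.27; pKa₂ = -log(6.64e-05) = 4.18. For an amphiprotic species, pH ≈ ½(pKa₁ + pKa₂) = ½(1.27 + 4.18) = 2.72.

pH = 2.72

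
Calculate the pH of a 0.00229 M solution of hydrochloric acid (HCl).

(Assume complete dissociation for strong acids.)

[H⁺] = 0.00229 M for strong acid. pH = -log[H⁺] = -log(0.00229)

pH = 2.64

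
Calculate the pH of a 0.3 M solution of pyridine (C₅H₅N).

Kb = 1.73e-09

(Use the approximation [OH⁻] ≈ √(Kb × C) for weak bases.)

[OH⁻] = √(Kb × C) = √(1.73e-09 × 0.3) = 2.2782e-05. pOH = 4.64, pH = 14 - pOH

pH = 9.36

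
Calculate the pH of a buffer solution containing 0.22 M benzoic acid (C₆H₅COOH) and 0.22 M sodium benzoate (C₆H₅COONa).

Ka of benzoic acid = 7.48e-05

pKa = -log(7.48e-05) = 4.13. pH = pKa + log([A⁻]/[HA]) = 4.13 + log(0.22/0.22)

pH = 4.13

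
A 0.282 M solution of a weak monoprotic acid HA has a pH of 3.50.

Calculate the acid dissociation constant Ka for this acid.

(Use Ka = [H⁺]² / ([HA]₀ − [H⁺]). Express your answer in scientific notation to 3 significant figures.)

[H⁺] = 10^(−pH) = 10^(−3.50) = 3.162e-04 M. For HA ⇌ H⁺ + A⁻, Ka = [H⁺][A⁻]/[HA] = [H⁺]² / ([HA]₀ − [H⁺]) = (3.162e-04)² / (0.282 − 3.162e-04) = 3.55e-07.

K_a = 3.55e-07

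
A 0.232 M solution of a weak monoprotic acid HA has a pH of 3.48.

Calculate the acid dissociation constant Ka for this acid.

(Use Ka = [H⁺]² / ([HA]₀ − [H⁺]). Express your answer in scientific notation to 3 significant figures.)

[H⁺] = 10^(−pH) = 10^(−3.48) = 3.311e-04 M. For HA ⇌ H⁺ + A⁻, Ka = [H⁺][A⁻]/[HA] = [H⁺]² / ([HA]₀ − [H⁺]) = (3.311e-04)² / (0.232 − 3.311e-04) = 4.73e-07.

K_a = 4.73e-07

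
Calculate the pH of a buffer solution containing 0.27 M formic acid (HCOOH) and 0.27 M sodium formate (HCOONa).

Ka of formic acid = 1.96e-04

pKa = -log(1.96e-04) = 3.71. pH = pKa + log([A⁻]/[HA]) = 3.71 + log(0.27/0.27)

pH = 3.71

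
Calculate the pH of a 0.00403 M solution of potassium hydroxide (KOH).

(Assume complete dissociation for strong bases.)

[OH⁻] = 0.00403 M for strong base. pOH = -log[OH⁻] = 2.39, pH = 14 - pOH

pH = 11.61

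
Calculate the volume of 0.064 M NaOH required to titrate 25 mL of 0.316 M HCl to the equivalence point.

At equivalence: moles acid = moles base. moles HCl = 0.316 × 25/1000 = 0.0079 mol. V_base = moles / 0.064 × 1000 = 123.4 mL.

V_{base} = 123.4 mL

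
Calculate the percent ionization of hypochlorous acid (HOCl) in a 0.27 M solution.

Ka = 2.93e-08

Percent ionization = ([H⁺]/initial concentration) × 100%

Using Ka equilibrium: x² + Ka×x - Ka×C = 0. Solving: [H⁺] = 8.8929e-05. Percent = (8.8929e-05/0.27) × 100

Percent ionization = 0.0329%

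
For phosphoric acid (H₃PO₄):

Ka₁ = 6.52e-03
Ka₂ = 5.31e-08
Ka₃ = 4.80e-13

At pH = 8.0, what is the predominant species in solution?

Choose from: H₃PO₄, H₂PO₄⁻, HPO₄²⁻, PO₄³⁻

pKa₁ = 2.19, pKa₂ = 7.27, pKa₃ = 12.32. For a polyprotic acid the predominant species crosses at each pKa: below pKa_n the protonated form dominates, above it the deprotonated form does. At pH = 8.0, the predominant species is HPO₄²⁻.

HPO₄²⁻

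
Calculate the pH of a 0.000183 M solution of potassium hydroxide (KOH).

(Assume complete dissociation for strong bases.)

[OH⁻] = 0.000183 M for strong base. pOH = -log[OH⁻] = 3.74, pH = 14 - pOH

pH = 10.26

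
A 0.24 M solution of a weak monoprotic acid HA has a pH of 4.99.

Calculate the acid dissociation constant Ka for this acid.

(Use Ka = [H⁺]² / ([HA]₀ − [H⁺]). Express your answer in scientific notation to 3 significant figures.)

[H⁺] = 10^(−pH) = 10^(−4.99) = 1.023e-05 M. For HA ⇌ H⁺ + A⁻, Ka = [H⁺][A⁻]/[HA] = [H⁺]² / ([HA]₀ − [H⁺]) = (1.023e-05)² / (0.24 − 1.023e-05) = 4.36e-10.

K_a = 4.36e-10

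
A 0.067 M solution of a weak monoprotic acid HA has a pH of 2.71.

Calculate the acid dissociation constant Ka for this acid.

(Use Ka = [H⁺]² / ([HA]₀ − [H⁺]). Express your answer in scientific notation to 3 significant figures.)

[H⁺] = 10^(−pH) = 10^(−2.71) = 1.950e-03 M. For HA ⇌ H⁺ + A⁻, Ka = [H⁺][A⁻]/[HA] = [H⁺]² / ([HA]₀ − [H⁺]) = (1.950e-03)² / (0.067 − 1.950e-03) = 5.84e-05.

K_a = 5.84e-05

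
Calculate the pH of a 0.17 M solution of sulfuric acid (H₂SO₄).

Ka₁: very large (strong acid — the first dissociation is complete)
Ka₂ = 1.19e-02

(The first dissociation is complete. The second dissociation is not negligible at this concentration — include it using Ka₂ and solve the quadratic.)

First dissociation is complete: [H⁺]₀ = [HSO₄⁻]₀ = C = 0.17 M. Second dissociation HSO₄⁻ ⇌ H⁺ + SO₄²⁻: let x = [SO₄²⁻]. Ka₂ = (C + x)·x / (C − x) = 1.19e-02 → x² + (C + Ka₂)·x − Ka₂·C = 0 → x² + 0.18190·x − 2.023e-03 = 0. x = (−0.18190 + √(0.18190² + 4 × 2.023e-03)) / 2 = 1.0514e-02 M. [H⁺] = C + x = 0.17 + 1.0514e-02 = 1.8051e-01 M. pH = -log(1.8051e-01) = 0.74.

pH = 0.74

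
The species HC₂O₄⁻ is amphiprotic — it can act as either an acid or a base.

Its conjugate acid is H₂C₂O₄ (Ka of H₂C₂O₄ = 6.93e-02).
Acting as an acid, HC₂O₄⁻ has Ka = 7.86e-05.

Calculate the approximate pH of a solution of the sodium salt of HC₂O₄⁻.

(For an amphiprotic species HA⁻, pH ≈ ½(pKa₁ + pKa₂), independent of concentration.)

pKa₁ = -log(6.93e-02) = 1.16; pKa₂ = -log(7.86e-05) = 4.10. For an amphiprotic species, pH ≈ ½(pKa₁ + pKa₂) = ½(1.16 + 4.10) = 2.63.

pH = 2.63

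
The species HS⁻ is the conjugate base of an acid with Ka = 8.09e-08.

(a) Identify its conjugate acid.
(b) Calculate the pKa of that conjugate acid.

(a) The conjugate acid is formed by adding one H⁺ to HS⁻, giving H₂S. (b) pKa = -log(Ka) = -log(8.09e-08) = 7.09.

Conjugate acid: H₂S; pK_a = 7.09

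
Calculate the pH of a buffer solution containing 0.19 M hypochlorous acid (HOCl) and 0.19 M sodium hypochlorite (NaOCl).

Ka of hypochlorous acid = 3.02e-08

pKa = -log(3.02e-08) = 7.52. pH = pKa + log([A⁻]/[HA]) = 7.52 + log(0.19/0.19)

pH = 7.52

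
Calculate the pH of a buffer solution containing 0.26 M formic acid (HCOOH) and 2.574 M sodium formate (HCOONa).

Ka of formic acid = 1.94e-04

pKa = -log(1.94e-04) = 3.71. pH = pKa + log([A⁻]/[HA]) = 3.71 + log(2.574/0.26)

pH = 4.71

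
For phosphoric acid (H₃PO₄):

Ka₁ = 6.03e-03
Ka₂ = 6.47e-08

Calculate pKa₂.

pKa₂ = -log(Ka₂) = -log(6.47e-08) = 7.19.

pK_{a2} = 7.19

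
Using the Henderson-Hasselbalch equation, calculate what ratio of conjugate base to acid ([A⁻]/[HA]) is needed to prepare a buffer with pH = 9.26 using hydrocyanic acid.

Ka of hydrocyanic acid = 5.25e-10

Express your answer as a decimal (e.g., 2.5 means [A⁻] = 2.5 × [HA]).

pKa = -log(5.25e-10) = 9.2798. pH = pKa + log([A⁻]/[HA]), so log([A⁻]/[HA]) = pH − pKa = 9.26 − 9.2798 = -0.0198. [A⁻]/[HA] = 10^(-0.0198) = 0.955

[A⁻]/[HA] = 0.955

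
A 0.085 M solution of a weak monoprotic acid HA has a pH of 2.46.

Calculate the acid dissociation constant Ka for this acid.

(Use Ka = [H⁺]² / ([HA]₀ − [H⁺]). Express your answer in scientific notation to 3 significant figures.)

[H⁺] = 10^(−pH) = 10^(−2.46) = 3.467e-03 M. For HA ⇌ H⁺ + A⁻, Ka = [H⁺][A⁻]/[HA] = [H⁺]² / ([HA]₀ − [H⁺]) = (3.467e-03)² / (0.085 − 3.467e-03) = 1.47e-04.

K_a = 1.47e-04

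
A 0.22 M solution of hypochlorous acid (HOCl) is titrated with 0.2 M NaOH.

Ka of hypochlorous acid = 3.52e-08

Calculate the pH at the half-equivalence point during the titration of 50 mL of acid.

At half-equivalence [HA] = [A⁻], so Henderson-Hasselbalch gives pH = pKa = -log(3.52e-08) = 7.45.

pH = pKa = 7.45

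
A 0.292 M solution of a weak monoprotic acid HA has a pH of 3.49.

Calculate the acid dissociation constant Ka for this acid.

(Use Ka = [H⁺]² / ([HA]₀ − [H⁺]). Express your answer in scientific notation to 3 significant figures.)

[H⁺] = 10^(−pH) = 10^(−3.49) = 3.236e-04 M. For HA ⇌ H⁺ + A⁻, Ka = [H⁺][A⁻]/[HA] = [H⁺]² / ([HA]₀ − [H⁺]) = (3.236e-04)² / (0.292 − 3.236e-04) = 3.59e-07.

K_a = 3.59e-07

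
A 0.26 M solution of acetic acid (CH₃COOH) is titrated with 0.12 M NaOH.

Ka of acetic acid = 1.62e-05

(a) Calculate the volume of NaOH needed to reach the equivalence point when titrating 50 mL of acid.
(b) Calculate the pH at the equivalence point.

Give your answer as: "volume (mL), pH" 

moles acid = 0.26 × 50/1000 = 0.013 mol; V_base = moles/0.12 × 1000 = 108.3 mL. At equivalence only the conjugate base is present: [A⁻] = 0.013/0.158 = 8.2105e-02 M. Kb = Kw/Ka = 6.17e-10; [OH⁻] = √(Kb × [A⁻]) = 7.1191e-06; pOH = 5.15; pH = 14 - pOH = 8.85.

V = 108.3 mL, pH = 8.85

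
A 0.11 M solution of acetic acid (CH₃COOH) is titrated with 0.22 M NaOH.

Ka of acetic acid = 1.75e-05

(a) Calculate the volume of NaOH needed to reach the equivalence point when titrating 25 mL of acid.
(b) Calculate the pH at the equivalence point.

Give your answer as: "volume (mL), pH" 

moles acid = 0.11 × 25/1000 = 0.00275 mol; V_base = moles/0.22 × 1000 = 12.5 mL. At equivalence only the conjugate base is present: [A⁻] = 0.00275/0.037 = 7.3333e-02 M. Kb = Kw/Ka = 5.71e-10; [OH⁻] = √(Kb × [A⁻]) = 6.4734e-06; pOH = 5.19; pH = 14 - pOH = 8.81.

V = 12.5 mL, pH = 8.81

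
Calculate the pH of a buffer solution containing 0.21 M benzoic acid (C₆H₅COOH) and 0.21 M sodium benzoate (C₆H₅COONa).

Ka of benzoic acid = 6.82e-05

pKa = -log(6.82e-05) = 4.17. pH = pKa + log([A⁻]/[HA]) = 4.17 + log(0.21/0.21)

pH = 4.17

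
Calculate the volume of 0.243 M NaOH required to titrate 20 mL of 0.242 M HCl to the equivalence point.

At equivalence: moles acid = moles base. moles HCl = 0.242 × 20/1000 = 0.00484 mol. V_base = moles / 0.243 × 1000 = 19.9 mL.

V_{base} = 19.9 mL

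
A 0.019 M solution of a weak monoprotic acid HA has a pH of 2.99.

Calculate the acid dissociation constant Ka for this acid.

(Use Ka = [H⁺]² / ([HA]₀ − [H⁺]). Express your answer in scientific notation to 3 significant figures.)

[H⁺] = 10^(−pH) = 10^(−2.99) = 1.023e-03 M. For HA ⇌ H⁺ + A⁻, Ka = [H⁺][A⁻]/[HA] = [H⁺]² / ([HA]₀ − [H⁺]) = (1.023e-03)² / (0.019 − 1.023e-03) = 5.82e-05.

K_a = 5.82e-05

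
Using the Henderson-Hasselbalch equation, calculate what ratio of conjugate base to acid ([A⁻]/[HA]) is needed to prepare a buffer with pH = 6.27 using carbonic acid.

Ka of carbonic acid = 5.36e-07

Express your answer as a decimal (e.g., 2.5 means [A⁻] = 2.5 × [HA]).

pKa = -log(5.36e-07) = 6.2708. pH = pKa + log([A⁻]/[HA]), so log([A⁻]/[HA]) = pH − pKa = 6.27 − 6.2708 = -0.0008. [A⁻]/[HA] = 10^(-0.0008) = 0.998

[A⁻]/[HA] = 0.998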